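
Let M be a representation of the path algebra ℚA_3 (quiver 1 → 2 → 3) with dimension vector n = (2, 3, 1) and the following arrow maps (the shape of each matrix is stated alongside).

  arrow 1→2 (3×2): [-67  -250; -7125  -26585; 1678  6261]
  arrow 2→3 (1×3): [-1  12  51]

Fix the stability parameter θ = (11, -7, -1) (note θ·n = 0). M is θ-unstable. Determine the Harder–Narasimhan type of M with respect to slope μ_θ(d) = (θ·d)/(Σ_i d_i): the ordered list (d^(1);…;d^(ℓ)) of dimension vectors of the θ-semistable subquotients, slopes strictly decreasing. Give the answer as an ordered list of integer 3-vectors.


Interval decomposition of M: I[1,2], I[1,3], I[2,2].
HN type (ℓ=3): μ^(1)=2; μ^(2)=1; μ^(3)=-7

((1, 1, 0); (1, 1, 1); (0, 1, 0))


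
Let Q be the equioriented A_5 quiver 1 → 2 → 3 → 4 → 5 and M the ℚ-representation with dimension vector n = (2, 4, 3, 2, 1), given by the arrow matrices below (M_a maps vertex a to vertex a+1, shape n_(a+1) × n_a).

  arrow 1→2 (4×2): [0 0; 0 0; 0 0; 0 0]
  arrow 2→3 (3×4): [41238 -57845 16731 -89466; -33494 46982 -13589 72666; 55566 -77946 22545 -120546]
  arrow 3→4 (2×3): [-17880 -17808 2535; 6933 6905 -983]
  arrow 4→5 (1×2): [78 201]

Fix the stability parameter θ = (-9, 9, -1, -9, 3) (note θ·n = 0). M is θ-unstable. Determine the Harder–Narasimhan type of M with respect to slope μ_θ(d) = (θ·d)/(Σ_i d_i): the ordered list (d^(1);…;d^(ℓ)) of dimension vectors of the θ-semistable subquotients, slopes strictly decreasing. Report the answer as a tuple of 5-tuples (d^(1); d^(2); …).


Barcode: M ≅ I[1,1]^2, I[2,2]^2, I[2,4], I[2,5], I[3,3]. HN layers by μ_θ (5 steps, strictly decreasing):
  μ^(1)=9; μ^(2)=3; μ^(3)=-1/3; μ^(4)=-1; μ^(5)=-9

((0, 2, 0, 0, 0); (0, 0, 0, 0, 1); (0, 2, 2, 2, 0); (0, 0, 1, 0, 0); (2, 0, 0, 0, 0))


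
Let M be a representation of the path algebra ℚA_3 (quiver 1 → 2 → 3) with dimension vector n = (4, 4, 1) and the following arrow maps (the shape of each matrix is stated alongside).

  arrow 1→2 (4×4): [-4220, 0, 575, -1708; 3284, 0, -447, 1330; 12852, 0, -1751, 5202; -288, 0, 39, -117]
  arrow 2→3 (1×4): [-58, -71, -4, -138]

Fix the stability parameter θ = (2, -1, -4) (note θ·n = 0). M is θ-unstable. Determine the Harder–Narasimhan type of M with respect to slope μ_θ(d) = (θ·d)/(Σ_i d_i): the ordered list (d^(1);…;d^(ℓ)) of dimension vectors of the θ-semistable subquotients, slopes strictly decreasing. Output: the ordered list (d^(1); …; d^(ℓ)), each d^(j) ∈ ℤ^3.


Via rank(M_{q-1}∘⋯∘M_p): M ≅ I[1,1]^2, I[1,2], I[1,3], I[2,2]^2.
μ_θ-semistable layers: μ^(1)=2; μ^(2)=1/2; μ^(3)=-1

((2, 0, 0); (1, 1, 0); (1, 3, 1))


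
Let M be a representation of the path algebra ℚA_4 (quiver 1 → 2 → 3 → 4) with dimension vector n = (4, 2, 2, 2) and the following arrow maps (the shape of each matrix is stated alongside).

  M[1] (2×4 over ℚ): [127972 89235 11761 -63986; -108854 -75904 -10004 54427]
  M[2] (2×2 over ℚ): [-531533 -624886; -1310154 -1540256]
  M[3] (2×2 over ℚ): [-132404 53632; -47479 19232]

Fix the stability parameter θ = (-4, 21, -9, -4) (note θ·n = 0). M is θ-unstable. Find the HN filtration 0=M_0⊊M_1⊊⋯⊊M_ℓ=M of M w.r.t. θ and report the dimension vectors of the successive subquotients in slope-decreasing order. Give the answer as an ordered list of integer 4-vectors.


Via rank(M_{q-1}∘⋯∘M_p): M ≅ I[1,1]^2, I[1,3], I[1,4], I[4,4].
μ_θ-semistable layers: μ^(1)=6; μ^(2)=8/3; μ^(3)=-4

((0, 1, 1, 0); (0, 1, 1, 1); (4, 0, 0, 1))


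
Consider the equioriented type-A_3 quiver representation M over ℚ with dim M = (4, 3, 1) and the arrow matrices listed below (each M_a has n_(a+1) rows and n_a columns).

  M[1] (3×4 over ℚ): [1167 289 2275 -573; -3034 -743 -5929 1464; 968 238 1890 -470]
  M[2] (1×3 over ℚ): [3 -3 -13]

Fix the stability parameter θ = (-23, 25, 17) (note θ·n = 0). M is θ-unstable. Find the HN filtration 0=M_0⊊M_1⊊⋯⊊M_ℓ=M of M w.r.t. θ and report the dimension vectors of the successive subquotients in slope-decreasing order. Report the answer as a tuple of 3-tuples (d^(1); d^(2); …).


Interval decomposition of M: I[1,1], I[1,2]^2, I[1,3].
HN type (ℓ=3): μ^(1)=25; μ^(2)=21; μ^(3)=-23

((0, 2, 0); (0, 1, 1); (4, 0, 0))


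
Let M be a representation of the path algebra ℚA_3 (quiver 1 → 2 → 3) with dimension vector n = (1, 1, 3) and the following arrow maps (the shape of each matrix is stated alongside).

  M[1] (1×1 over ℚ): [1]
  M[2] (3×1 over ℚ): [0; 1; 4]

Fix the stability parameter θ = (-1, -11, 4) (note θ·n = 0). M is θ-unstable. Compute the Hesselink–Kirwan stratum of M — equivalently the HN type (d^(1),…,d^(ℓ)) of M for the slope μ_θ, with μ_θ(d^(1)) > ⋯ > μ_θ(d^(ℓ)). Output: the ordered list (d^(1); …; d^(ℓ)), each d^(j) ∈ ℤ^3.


Interval decomposition of M: I[1,3], I[3,3]^2.
HN type (ℓ=2): μ^(1)=4; μ^(2)=-6

((0, 0, 3); (1, 1, 0))


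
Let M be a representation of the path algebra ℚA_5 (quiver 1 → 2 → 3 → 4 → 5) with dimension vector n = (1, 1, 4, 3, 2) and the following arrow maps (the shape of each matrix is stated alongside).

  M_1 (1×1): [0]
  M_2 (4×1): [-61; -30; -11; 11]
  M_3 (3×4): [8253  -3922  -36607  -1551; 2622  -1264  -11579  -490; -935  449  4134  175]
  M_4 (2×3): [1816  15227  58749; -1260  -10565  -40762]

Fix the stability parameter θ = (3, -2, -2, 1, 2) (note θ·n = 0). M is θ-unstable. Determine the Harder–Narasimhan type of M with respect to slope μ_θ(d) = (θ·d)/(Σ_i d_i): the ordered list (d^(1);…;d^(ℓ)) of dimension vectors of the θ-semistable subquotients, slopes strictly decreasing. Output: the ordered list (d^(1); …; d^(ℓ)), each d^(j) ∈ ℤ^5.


Barcode: M ≅ I[1,1], I[2,5], I[3,3], I[3,4], I[3,5]. HN layers by μ_θ (4 steps, strictly decreasing):
  μ^(1)=3; μ^(2)=2; μ^(3)=1; μ^(4)=-2

((1, 0, 0, 0, 0); (0, 0, 0, 0, 2); (0, 0, 0, 3, 0); (0, 1, 4, 0, 0))


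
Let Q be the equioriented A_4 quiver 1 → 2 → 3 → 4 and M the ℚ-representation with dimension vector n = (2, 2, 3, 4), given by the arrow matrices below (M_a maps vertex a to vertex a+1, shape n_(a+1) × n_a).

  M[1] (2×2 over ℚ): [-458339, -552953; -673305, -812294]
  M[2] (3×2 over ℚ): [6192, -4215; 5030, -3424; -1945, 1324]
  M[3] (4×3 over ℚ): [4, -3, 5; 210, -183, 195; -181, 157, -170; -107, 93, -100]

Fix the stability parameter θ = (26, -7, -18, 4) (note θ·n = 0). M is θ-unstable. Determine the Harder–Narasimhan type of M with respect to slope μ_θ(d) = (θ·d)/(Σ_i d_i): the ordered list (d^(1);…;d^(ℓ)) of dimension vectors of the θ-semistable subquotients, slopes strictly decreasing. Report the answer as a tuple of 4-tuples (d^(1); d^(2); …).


Interval decomposition of M: I[1,4]^2, I[3,3], I[4,4]^2.
HN type (ℓ=3): μ^(1)=4; μ^(2)=1/3; μ^(3)=-18

((0, 0, 0, 4); (2, 2, 2, 0); (0, 0, 1, 0))


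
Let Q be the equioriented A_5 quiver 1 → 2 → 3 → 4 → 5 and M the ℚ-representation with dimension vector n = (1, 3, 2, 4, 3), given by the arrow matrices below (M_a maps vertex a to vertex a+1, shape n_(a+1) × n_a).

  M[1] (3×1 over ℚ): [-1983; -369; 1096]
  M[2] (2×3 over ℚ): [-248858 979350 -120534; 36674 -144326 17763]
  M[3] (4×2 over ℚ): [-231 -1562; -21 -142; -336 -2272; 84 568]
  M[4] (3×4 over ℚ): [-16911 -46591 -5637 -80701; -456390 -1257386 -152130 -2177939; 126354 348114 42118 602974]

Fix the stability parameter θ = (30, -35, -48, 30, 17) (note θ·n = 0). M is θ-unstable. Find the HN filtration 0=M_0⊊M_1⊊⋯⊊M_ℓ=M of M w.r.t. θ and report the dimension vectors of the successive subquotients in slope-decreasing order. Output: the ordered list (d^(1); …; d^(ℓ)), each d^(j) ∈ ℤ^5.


Barcode: M ≅ I[1,2], I[2,3], I[2,4], I[4,4], I[4,5]^2, I[5,5]. HN layers by μ_θ (5 steps, strictly decreasing):
  μ^(1)=30; μ^(2)=47/2; μ^(3)=17; μ^(4)=-5/2; μ^(5)=-83/2

((0, 0, 0, 2, 0); (0, 0, 0, 2, 2); (0, 0, 0, 0, 1); (1, 1, 0, 0, 0); (0, 2, 2, 0, 0))


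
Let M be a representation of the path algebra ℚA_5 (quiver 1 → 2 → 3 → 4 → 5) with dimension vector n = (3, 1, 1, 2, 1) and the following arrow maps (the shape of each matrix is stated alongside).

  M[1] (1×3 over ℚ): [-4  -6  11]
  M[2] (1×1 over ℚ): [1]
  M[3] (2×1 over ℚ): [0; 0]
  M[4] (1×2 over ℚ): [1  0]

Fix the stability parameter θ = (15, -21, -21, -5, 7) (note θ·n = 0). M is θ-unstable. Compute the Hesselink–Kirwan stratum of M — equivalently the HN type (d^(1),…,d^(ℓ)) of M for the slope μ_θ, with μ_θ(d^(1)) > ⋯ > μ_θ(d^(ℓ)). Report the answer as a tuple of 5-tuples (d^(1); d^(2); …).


Via rank(M_{q-1}∘⋯∘M_p): M ≅ I[1,1]^2, I[1,3], I[4,4], I[4,5].
μ_θ-semistable layers: μ^(1)=15; μ^(2)=7; μ^(3)=-5; μ^(4)=-9

((2, 0, 0, 0, 0); (0, 0, 0, 0, 1); (0, 0, 0, 2, 0); (1, 1, 1, 0, 0))


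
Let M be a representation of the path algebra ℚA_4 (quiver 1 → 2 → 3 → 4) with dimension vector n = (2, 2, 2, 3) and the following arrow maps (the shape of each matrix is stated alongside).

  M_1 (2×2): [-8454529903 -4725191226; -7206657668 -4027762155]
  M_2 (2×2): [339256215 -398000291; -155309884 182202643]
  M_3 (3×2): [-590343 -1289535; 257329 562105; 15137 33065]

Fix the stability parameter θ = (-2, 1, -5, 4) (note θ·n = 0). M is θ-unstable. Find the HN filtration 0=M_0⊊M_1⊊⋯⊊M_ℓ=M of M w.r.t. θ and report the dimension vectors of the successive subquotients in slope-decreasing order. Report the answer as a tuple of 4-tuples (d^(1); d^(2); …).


Barcode: M ≅ I[1,3], I[1,4], I[4,4]^2. HN layers by μ_θ (2 steps, strictly decreasing):
  μ^(1)=4; μ^(2)=-2

((0, 0, 0, 3); (2, 2, 2, 0))


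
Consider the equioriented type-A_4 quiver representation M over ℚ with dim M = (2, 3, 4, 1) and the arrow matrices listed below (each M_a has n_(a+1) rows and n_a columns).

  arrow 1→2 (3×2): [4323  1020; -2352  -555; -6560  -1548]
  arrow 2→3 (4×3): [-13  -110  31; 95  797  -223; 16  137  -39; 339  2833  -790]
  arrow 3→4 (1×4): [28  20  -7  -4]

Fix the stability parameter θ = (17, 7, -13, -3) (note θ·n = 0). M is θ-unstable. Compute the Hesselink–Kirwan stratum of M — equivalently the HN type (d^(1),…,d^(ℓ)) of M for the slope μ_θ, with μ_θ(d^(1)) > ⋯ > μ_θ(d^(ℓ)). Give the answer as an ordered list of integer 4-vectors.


Barcode: M ≅ I[1,3], I[1,4], I[2,3], I[3,3]. HN layers by μ_θ (4 steps, strictly decreasing):
  μ^(1)=11/3; μ^(2)=2; μ^(3)=-3; μ^(4)=-13

((1, 1, 1, 0); (1, 1, 1, 1); (0, 1, 1, 0); (0, 0, 1, 0))


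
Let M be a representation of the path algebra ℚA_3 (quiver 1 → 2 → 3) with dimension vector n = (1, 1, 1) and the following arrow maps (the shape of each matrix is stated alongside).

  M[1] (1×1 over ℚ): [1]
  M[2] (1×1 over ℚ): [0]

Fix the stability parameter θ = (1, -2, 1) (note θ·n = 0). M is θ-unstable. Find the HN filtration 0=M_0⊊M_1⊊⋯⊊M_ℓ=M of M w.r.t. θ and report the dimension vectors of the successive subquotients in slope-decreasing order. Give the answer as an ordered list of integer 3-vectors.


Interval decomposition of M: I[1,2], I[3,3].
HN type (ℓ=2): μ^(1)=1; μ^(2)=-1/2

((0, 0, 1); (1, 1, 0))


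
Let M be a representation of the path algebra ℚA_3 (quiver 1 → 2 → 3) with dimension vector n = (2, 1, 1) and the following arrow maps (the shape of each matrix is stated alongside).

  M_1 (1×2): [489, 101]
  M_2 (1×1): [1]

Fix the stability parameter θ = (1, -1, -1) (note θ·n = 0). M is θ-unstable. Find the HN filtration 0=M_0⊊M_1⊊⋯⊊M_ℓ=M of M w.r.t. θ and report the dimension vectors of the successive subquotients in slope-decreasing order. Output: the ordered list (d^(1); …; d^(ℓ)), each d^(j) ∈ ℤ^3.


Via rank(M_{q-1}∘⋯∘M_p): M ≅ I[1,1], I[1,3].
μ_θ-semistable layers: μ^(1)=1; μ^(2)=-1/3

((1, 0, 0); (1, 1, 1))


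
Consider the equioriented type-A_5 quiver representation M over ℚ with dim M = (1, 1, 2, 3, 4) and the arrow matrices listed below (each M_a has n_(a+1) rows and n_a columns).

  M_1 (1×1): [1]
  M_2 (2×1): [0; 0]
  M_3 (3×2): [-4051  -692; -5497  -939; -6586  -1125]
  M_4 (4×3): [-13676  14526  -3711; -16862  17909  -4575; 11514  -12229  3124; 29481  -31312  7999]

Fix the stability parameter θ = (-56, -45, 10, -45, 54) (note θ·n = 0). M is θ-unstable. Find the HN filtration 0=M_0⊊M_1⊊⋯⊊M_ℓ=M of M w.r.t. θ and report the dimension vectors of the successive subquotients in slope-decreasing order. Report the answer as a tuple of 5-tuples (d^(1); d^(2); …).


Interval decomposition of M: I[1,2], I[3,5]^2, I[4,5], I[5,5].
HN type (ℓ=4): μ^(1)=54; μ^(2)=-35/2; μ^(3)=-45; μ^(4)=-56

((0, 0, 0, 0, 4); (0, 0, 2, 2, 0); (0, 1, 0, 1, 0); (1, 0, 0, 0, 0))


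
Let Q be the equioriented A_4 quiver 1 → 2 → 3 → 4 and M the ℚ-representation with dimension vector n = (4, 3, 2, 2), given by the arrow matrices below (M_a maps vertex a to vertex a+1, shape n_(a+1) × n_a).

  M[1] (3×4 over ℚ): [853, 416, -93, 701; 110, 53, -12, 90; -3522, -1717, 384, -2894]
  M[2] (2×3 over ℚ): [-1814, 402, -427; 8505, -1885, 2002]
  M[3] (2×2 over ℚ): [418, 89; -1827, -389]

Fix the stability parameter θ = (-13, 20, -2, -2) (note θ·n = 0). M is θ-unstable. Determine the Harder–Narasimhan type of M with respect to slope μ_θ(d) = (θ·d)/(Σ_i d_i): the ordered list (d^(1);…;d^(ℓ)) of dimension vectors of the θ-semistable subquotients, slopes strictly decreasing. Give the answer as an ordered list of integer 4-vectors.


Via rank(M_{q-1}∘⋯∘M_p): M ≅ I[1,1]^2, I[1,4]^2, I[2,2].
μ_θ-semistable layers: μ^(1)=20; μ^(2)=16/3; μ^(3)=-13

((0, 1, 0, 0); (0, 2, 2, 2); (4, 0, 0, 0))


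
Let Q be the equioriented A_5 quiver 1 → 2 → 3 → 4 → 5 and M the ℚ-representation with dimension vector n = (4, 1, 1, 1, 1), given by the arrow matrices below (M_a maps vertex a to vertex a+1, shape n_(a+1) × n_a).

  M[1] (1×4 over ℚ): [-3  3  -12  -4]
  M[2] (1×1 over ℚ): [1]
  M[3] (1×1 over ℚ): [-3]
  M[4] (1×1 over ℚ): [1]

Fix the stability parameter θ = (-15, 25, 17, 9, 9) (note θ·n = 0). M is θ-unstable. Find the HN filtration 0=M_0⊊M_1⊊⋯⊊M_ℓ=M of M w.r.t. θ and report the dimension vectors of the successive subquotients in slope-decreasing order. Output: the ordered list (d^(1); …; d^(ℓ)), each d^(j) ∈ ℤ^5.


Interval decomposition of M: I[1,1]^3, I[1,5].
HN type (ℓ=2): μ^(1)=15; μ^(2)=-15

((0, 1, 1, 1, 1); (4, 0, 0, 0, 0))


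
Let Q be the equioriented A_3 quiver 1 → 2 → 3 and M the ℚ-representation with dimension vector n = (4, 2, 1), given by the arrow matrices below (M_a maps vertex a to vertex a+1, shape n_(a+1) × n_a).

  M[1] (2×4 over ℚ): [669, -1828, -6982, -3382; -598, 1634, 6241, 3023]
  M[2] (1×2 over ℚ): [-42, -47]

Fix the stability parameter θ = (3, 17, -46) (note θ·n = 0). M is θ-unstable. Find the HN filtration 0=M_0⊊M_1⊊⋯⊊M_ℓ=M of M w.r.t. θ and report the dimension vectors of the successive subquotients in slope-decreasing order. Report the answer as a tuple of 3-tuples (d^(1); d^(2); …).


Via rank(M_{q-1}∘⋯∘M_p): M ≅ I[1,1]^2, I[1,2], I[1,3].
μ_θ-semistable layers: μ^(1)=17; μ^(2)=3; μ^(3)=-26/3

((0, 1, 0); (3, 0, 0); (1, 1, 1))


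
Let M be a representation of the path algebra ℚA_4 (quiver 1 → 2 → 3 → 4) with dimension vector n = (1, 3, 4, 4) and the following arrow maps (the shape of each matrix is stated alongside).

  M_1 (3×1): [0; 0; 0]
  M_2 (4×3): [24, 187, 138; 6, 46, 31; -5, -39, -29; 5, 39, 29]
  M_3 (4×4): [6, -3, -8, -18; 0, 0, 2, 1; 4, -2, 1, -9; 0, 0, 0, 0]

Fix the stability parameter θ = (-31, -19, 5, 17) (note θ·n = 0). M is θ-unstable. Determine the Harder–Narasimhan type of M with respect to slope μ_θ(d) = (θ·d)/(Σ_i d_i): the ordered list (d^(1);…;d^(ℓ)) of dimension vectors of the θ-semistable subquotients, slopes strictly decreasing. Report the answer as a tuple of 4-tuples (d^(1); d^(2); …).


Barcode: M ≅ I[1,1], I[2,3], I[2,4]^2, I[3,4], I[4,4]. HN layers by μ_θ (4 steps, strictly decreasing):
  μ^(1)=17; μ^(2)=5; μ^(3)=-19; μ^(4)=-31

((0, 0, 0, 4); (0, 0, 4, 0); (0, 3, 0, 0); (1, 0, 0, 0))


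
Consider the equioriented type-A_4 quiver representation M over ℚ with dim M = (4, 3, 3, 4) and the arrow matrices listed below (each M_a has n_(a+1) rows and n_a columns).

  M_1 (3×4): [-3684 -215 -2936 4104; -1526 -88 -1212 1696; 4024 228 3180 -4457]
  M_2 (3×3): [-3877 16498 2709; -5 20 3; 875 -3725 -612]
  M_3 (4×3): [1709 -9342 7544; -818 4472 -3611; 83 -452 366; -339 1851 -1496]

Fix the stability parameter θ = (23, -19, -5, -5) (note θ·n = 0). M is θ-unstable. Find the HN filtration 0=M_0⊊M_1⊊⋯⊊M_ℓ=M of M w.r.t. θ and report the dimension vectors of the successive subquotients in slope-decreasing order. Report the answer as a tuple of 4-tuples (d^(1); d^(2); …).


Interval decomposition of M: I[1,1], I[1,2], I[1,4]^2, I[3,4], I[4,4].
HN type (ℓ=4): μ^(1)=23; μ^(2)=2; μ^(3)=-3/2; μ^(4)=-5

((1, 0, 0, 0); (1, 1, 0, 0); (2, 2, 2, 2); (0, 0, 1, 2))


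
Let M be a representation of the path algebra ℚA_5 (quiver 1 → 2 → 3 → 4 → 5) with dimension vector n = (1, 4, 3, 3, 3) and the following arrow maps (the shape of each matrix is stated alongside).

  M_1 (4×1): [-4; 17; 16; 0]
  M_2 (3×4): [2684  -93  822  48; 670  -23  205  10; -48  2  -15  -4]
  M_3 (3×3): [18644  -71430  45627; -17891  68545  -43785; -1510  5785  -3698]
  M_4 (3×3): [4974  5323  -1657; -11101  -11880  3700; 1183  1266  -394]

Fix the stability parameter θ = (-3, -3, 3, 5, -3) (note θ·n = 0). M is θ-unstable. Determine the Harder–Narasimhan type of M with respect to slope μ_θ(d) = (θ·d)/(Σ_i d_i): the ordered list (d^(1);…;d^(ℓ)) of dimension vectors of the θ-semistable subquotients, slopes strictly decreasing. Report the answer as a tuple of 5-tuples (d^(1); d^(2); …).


Barcode: M ≅ I[1,5], I[2,2], I[2,4], I[2,5], I[5,5]. HN layers by μ_θ (4 steps, strictly decreasing):
  μ^(1)=5; μ^(2)=3; μ^(3)=5/3; μ^(4)=-3

((0, 0, 0, 1, 0); (0, 0, 1, 0, 0); (0, 0, 2, 2, 2); (1, 4, 0, 0, 1))


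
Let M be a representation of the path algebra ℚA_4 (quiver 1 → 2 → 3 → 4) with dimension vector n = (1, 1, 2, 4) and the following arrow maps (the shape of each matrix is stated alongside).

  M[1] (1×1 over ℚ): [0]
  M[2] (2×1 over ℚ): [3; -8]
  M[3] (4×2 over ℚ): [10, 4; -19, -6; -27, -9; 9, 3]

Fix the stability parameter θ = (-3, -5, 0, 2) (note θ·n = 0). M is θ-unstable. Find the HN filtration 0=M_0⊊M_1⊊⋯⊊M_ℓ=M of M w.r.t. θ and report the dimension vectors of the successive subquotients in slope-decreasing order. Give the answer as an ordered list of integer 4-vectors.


Barcode: M ≅ I[1,1], I[2,4], I[3,4], I[4,4]^2. HN layers by μ_θ (4 steps, strictly decreasing):
  μ^(1)=2; μ^(2)=0; μ^(3)=-3; μ^(4)=-5

((0, 0, 0, 4); (0, 0, 2, 0); (1, 0, 0, 0); (0, 1, 0, 0))


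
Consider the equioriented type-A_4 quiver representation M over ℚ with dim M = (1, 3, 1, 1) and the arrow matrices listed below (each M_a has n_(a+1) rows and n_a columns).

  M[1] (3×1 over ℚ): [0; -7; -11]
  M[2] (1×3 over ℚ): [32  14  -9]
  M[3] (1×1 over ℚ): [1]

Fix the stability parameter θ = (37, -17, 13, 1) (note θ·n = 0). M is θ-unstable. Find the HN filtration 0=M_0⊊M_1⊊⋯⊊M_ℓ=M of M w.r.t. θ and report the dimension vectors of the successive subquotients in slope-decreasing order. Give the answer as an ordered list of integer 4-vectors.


Via rank(M_{q-1}∘⋯∘M_p): M ≅ I[1,4], I[2,2]^2.
μ_θ-semistable layers: μ^(1)=17/2; μ^(2)=-17

((1, 1, 1, 1); (0, 2, 0, 0))


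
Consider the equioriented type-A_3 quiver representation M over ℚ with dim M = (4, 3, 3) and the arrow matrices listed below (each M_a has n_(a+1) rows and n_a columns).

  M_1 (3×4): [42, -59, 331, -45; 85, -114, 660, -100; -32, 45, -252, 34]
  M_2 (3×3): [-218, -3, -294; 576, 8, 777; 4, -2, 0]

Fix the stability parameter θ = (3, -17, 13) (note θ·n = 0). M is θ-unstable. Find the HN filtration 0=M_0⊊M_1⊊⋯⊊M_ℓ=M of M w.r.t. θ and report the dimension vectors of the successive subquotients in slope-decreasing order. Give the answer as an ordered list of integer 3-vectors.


Interval decomposition of M: I[1,1], I[1,2], I[1,3]^2, I[3,3].
HN type (ℓ=3): μ^(1)=13; μ^(2)=3; μ^(3)=-7

((0, 0, 3); (1, 0, 0); (3, 3, 0))


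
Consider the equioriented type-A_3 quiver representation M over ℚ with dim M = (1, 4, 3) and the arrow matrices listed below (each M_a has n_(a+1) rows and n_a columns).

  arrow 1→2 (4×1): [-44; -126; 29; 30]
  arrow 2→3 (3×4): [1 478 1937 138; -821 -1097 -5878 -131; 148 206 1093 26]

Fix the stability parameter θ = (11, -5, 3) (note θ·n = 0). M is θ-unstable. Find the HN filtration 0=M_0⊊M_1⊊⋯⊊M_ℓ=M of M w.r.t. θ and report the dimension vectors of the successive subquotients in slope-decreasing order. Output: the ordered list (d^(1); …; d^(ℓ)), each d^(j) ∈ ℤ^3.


Via rank(M_{q-1}∘⋯∘M_p): M ≅ I[1,3], I[2,2], I[2,3]^2.
μ_θ-semistable layers: μ^(1)=3; μ^(2)=-5

((1, 1, 3); (0, 3, 0))


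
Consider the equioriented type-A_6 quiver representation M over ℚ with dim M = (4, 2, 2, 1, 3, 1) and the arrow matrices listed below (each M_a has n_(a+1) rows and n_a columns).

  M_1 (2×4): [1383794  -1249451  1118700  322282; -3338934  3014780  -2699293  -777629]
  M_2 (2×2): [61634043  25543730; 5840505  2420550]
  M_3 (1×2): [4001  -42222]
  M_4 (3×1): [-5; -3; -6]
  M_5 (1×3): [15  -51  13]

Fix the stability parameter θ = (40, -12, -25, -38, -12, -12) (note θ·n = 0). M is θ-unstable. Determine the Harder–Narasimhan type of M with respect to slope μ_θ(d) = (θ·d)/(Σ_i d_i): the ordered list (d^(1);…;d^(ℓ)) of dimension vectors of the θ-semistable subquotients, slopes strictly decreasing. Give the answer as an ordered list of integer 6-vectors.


Barcode: M ≅ I[1,1]^2, I[1,2], I[1,5], I[3,3], I[5,5], I[5,6]. HN layers by μ_θ (5 steps, strictly decreasing):
  μ^(1)=40; μ^(2)=14; μ^(3)=-47/5; μ^(4)=-12; μ^(5)=-25

((2, 0, 0, 0, 0, 0); (1, 1, 0, 0, 0, 0); (1, 1, 1, 1, 1, 0); (0, 0, 0, 0, 2, 1); (0, 0, 1, 0, 0, 0))


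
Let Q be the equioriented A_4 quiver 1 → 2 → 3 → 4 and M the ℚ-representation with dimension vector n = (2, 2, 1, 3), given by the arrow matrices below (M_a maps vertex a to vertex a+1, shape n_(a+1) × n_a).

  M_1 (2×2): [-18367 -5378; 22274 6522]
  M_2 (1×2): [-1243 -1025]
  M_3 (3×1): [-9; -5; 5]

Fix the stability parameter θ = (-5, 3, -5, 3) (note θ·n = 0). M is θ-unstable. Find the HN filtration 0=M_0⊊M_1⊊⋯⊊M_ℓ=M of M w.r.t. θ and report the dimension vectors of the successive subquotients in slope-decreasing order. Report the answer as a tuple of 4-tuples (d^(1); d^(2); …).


Interval decomposition of M: I[1,2], I[1,4], I[4,4]^2.
HN type (ℓ=3): μ^(1)=3; μ^(2)=-1; μ^(3)=-5

((0, 1, 0, 3); (0, 1, 1, 0); (2, 0, 0, 0))


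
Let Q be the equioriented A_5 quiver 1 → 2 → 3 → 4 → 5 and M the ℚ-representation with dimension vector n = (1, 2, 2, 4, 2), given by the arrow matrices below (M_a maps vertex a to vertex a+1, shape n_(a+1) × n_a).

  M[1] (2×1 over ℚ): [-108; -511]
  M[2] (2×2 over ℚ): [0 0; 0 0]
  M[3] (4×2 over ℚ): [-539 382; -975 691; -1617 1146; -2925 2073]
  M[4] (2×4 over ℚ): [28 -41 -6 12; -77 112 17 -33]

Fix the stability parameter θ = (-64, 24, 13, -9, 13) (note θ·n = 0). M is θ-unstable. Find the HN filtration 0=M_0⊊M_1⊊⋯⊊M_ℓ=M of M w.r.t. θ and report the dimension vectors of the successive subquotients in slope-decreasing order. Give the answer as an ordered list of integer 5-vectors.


Via rank(M_{q-1}∘⋯∘M_p): M ≅ I[1,2], I[2,2], I[3,4], I[3,5], I[4,4], I[4,5].
μ_θ-semistable layers: μ^(1)=24; μ^(2)=13; μ^(3)=2; μ^(4)=-9; μ^(5)=-64

((0, 2, 0, 0, 0); (0, 0, 0, 0, 2); (0, 0, 2, 2, 0); (0, 0, 0, 2, 0); (1, 0, 0, 0, 0))


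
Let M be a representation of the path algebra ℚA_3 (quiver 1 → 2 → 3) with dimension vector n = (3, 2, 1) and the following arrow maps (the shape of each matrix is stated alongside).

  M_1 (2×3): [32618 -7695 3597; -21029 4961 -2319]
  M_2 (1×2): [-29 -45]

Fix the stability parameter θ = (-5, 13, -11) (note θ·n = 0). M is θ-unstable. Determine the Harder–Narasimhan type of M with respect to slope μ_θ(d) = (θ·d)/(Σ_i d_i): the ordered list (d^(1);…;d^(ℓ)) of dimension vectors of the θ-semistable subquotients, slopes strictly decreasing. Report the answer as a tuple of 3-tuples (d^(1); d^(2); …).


Interval decomposition of M: I[1,1], I[1,2], I[1,3].
HN type (ℓ=3): μ^(1)=13; μ^(2)=1; μ^(3)=-5

((0, 1, 0); (0, 1, 1); (3, 0, 0))


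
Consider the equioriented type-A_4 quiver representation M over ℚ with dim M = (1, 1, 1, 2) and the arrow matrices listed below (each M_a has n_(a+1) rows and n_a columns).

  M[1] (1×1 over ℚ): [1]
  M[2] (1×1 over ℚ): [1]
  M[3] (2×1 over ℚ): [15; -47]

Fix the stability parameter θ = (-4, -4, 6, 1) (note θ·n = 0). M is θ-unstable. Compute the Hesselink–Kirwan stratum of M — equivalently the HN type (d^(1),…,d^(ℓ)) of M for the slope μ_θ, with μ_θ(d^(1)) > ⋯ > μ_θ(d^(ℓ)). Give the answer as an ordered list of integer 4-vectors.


Interval decomposition of M: I[1,4], I[4,4].
HN type (ℓ=3): μ^(1)=7/2; μ^(2)=1; μ^(3)=-4

((0, 0, 1, 1); (0, 0, 0, 1); (1, 1, 0, 0))


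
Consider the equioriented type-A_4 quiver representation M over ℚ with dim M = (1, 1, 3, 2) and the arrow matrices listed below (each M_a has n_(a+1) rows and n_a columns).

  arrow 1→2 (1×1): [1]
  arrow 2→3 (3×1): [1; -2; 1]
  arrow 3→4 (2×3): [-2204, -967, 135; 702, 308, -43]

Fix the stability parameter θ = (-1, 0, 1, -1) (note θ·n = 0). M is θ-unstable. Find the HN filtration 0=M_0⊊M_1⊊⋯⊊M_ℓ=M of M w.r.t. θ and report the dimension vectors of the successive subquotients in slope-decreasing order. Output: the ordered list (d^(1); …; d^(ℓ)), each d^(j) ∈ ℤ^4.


Via rank(M_{q-1}∘⋯∘M_p): M ≅ I[1,4], I[3,3], I[3,4].
μ_θ-semistable layers: μ^(1)=1; μ^(2)=0; μ^(3)=-1

((0, 0, 1, 0); (0, 1, 2, 2); (1, 0, 0, 0))


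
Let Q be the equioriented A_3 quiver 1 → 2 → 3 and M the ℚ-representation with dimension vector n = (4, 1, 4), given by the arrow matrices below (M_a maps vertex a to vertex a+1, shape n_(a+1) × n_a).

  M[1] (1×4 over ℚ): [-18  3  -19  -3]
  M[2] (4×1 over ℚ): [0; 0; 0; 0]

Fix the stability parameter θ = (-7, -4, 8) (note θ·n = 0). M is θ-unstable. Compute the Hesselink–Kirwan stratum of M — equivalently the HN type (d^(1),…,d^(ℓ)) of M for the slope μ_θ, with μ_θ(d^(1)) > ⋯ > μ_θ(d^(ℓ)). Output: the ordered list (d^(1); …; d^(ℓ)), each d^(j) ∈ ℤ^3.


Barcode: M ≅ I[1,1]^3, I[1,2], I[3,3]^4. HN layers by μ_θ (3 steps, strictly decreasing):
  μ^(1)=8; μ^(2)=-4; μ^(3)=-7

((0, 0, 4); (0, 1, 0); (4, 0, 0))


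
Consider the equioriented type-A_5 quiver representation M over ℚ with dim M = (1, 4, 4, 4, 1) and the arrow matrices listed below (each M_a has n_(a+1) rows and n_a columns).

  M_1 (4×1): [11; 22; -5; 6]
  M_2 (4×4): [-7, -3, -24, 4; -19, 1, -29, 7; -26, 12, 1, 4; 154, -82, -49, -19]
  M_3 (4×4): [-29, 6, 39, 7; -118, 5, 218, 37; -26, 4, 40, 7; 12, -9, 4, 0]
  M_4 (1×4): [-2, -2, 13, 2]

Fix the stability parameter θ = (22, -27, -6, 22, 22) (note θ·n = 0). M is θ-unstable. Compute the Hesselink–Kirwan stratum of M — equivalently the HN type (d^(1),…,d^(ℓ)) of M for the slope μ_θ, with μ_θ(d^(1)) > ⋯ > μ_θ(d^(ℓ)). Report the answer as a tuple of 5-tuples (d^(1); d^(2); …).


Interval decomposition of M: I[1,5], I[2,2], I[2,4]^2, I[3,4].
HN type (ℓ=4): μ^(1)=22; μ^(2)=-11/3; μ^(3)=-6; μ^(4)=-27

((0, 0, 0, 4, 1); (1, 1, 1, 0, 0); (0, 0, 3, 0, 0); (0, 3, 0, 0, 0))


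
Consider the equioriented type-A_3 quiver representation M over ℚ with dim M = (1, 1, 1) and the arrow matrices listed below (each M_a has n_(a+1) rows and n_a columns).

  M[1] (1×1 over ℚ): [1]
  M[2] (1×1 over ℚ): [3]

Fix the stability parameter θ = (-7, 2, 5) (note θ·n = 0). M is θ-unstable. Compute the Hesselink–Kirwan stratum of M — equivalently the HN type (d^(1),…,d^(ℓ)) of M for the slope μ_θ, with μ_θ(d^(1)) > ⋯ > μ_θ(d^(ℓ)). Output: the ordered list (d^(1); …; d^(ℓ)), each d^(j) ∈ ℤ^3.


Barcode: M ≅ I[1,3]. HN layers by μ_θ (3 steps, strictly decreasing):
  μ^(1)=5; μ^(2)=2; μ^(3)=-7

((0, 0, 1); (0, 1, 0); (1, 0, 0))


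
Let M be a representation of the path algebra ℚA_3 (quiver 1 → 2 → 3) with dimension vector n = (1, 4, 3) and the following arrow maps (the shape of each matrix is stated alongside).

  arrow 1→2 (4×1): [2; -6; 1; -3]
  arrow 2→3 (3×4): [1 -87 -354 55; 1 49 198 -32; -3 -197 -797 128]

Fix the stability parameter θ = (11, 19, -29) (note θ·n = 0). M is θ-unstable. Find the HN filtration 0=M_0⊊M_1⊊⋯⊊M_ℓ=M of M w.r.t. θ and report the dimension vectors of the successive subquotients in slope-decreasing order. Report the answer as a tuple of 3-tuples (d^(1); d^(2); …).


Barcode: M ≅ I[1,3], I[2,2], I[2,3]^2. HN layers by μ_θ (3 steps, strictly decreasing):
  μ^(1)=19; μ^(2)=1/3; μ^(3)=-5

((0, 1, 0); (1, 1, 1); (0, 2, 2))


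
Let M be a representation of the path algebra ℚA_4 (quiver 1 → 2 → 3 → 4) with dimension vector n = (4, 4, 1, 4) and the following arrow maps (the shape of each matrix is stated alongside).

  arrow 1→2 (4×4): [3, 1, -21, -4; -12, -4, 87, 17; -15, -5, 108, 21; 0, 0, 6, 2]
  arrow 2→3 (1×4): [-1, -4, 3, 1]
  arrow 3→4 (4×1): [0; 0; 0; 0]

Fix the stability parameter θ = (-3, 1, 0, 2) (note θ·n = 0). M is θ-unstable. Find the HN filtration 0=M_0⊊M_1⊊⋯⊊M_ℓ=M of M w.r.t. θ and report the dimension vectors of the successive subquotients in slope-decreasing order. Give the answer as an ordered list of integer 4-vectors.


Barcode: M ≅ I[1,1]^2, I[1,2], I[1,3], I[2,2]^2, I[4,4]^4. HN layers by μ_θ (4 steps, strictly decreasing):
  μ^(1)=2; μ^(2)=1; μ^(3)=1/2; μ^(4)=-3

((0, 0, 0, 4); (0, 3, 0, 0); (0, 1, 1, 0); (4, 0, 0, 0))


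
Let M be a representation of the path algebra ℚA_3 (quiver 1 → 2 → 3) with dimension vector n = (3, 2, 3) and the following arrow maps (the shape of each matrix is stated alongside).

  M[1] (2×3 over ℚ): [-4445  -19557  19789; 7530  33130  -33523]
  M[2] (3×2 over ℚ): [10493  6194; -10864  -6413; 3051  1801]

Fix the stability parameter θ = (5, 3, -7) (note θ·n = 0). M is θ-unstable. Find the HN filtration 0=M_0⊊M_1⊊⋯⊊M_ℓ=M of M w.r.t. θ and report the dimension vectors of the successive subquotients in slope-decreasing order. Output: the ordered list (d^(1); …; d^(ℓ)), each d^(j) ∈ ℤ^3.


Barcode: M ≅ I[1,1], I[1,3]^2, I[3,3]. HN layers by μ_θ (3 steps, strictly decreasing):
  μ^(1)=5; μ^(2)=1/3; μ^(3)=-7

((1, 0, 0); (2, 2, 2); (0, 0, 1))


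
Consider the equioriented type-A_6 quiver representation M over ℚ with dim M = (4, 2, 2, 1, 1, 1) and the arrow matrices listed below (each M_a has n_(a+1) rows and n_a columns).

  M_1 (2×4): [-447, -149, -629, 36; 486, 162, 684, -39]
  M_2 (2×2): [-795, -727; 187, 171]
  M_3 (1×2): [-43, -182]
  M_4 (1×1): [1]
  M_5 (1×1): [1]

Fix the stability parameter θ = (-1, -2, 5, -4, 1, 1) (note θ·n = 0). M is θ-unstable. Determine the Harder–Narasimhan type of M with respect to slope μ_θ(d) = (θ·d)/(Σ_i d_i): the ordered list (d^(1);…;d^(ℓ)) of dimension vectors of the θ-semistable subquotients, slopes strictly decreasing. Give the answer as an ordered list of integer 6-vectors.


Barcode: M ≅ I[1,1]^2, I[1,3], I[1,6]. HN layers by μ_θ (5 steps, strictly decreasing):
  μ^(1)=5; μ^(2)=1; μ^(3)=1/2; μ^(4)=-1; μ^(5)=-3/2

((0, 0, 1, 0, 0, 0); (0, 0, 0, 0, 1, 1); (0, 0, 1, 1, 0, 0); (2, 0, 0, 0, 0, 0); (2, 2, 0, 0, 0, 0))


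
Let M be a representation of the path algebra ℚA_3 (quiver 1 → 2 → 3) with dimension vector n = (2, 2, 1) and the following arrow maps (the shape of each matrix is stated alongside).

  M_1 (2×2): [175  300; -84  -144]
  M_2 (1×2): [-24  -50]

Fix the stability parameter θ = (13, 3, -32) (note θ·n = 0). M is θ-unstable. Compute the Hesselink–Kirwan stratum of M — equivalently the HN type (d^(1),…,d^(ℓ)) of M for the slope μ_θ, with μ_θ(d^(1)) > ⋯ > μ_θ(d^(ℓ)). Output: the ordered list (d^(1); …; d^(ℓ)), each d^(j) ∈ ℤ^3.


Interval decomposition of M: I[1,1], I[1,2], I[2,3].
HN type (ℓ=3): μ^(1)=13; μ^(2)=8; μ^(3)=-29/2

((1, 0, 0); (1, 1, 0); (0, 1, 1))


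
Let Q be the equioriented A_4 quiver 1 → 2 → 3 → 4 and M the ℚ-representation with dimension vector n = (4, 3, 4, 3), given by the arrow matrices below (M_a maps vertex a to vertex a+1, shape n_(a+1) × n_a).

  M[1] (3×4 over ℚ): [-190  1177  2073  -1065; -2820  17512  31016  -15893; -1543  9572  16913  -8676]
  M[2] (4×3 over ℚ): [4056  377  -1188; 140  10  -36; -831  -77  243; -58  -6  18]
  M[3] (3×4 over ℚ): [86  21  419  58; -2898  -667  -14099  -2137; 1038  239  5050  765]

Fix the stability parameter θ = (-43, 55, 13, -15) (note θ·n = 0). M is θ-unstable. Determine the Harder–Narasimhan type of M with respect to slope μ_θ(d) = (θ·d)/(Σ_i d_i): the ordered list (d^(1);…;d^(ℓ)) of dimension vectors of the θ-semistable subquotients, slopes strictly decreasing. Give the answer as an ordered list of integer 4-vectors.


Barcode: M ≅ I[1,1], I[1,2], I[1,3], I[1,4], I[3,4]^2. HN layers by μ_θ (5 steps, strictly decreasing):
  μ^(1)=55; μ^(2)=34; μ^(3)=53/3; μ^(4)=-1; μ^(5)=-43

((0, 1, 0, 0); (0, 1, 1, 0); (0, 1, 1, 1); (0, 0, 2, 2); (4, 0, 0, 0))


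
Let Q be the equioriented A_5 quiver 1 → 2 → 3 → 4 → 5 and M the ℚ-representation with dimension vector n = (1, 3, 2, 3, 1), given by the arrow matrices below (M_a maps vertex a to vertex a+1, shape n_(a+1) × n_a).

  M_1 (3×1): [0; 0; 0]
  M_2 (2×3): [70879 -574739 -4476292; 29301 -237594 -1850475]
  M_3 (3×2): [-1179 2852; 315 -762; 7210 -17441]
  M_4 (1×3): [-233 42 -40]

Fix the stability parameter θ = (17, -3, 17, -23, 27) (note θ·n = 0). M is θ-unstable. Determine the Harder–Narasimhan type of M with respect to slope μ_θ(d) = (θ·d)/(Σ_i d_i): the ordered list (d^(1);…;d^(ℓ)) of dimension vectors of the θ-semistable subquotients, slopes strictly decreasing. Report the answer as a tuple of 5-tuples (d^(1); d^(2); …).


Barcode: M ≅ I[1,1], I[2,2], I[2,4], I[2,5], I[4,4]. HN layers by μ_θ (4 steps, strictly decreasing):
  μ^(1)=27; μ^(2)=17; μ^(3)=-3; μ^(4)=-23

((0, 0, 0, 0, 1); (1, 0, 0, 0, 0); (0, 3, 2, 2, 0); (0, 0, 0, 1, 0))


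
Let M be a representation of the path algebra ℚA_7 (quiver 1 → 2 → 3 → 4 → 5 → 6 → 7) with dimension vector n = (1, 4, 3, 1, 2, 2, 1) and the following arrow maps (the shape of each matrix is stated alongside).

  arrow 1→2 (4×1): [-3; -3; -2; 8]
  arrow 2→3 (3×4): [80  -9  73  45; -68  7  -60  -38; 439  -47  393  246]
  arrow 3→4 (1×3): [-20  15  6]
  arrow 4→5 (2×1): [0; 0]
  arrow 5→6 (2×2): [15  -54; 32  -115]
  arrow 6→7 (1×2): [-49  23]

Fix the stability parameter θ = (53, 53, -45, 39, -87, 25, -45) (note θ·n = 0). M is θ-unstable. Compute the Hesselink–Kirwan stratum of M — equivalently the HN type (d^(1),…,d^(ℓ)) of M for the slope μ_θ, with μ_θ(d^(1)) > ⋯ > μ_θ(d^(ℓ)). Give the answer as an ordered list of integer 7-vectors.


Barcode: M ≅ I[1,4], I[2,2], I[2,3]^2, I[5,6], I[5,7]. HN layers by μ_θ (7 steps, strictly decreasing):
  μ^(1)=53; μ^(2)=39; μ^(3)=25; μ^(4)=61/3; μ^(5)=4; μ^(6)=-10; μ^(7)=-87

((0, 1, 0, 0, 0, 0, 0); (0, 0, 0, 1, 0, 0, 0); (0, 0, 0, 0, 0, 1, 0); (1, 1, 1, 0, 0, 0, 0); (0, 2, 2, 0, 0, 0, 0); (0, 0, 0, 0, 0, 1, 1); (0, 0, 0, 0, 2, 0, 0))


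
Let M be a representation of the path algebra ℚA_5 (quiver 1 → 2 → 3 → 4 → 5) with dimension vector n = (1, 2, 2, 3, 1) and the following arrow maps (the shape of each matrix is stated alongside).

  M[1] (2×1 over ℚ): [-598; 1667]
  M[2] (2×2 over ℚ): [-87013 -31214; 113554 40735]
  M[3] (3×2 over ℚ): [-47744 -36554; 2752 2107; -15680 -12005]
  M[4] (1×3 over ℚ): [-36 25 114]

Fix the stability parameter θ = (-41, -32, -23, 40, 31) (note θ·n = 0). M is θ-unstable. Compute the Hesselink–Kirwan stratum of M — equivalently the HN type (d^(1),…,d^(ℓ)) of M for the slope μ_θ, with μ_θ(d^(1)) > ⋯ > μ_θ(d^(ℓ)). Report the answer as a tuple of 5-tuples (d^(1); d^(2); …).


Interval decomposition of M: I[1,5], I[2,3], I[4,4]^2.
HN type (ℓ=5): μ^(1)=40; μ^(2)=71/2; μ^(3)=-23; μ^(4)=-32; μ^(5)=-41

((0, 0, 0, 2, 0); (0, 0, 0, 1, 1); (0, 0, 2, 0, 0); (0, 2, 0, 0, 0); (1, 0, 0, 0, 0))


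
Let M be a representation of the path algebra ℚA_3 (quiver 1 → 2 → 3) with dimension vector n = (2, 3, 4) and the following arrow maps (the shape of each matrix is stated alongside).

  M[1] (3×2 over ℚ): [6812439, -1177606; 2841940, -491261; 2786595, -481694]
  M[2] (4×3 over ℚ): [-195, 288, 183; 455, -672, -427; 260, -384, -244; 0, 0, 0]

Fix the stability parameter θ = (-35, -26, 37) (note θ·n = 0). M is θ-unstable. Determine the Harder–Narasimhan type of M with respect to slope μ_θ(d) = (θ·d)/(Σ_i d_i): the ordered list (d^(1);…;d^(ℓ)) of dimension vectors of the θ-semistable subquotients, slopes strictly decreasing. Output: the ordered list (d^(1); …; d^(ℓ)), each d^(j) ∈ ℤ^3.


Interval decomposition of M: I[1,2]^2, I[2,3], I[3,3]^3.
HN type (ℓ=3): μ^(1)=37; μ^(2)=-26; μ^(3)=-35

((0, 0, 4); (0, 3, 0); (2, 0, 0))


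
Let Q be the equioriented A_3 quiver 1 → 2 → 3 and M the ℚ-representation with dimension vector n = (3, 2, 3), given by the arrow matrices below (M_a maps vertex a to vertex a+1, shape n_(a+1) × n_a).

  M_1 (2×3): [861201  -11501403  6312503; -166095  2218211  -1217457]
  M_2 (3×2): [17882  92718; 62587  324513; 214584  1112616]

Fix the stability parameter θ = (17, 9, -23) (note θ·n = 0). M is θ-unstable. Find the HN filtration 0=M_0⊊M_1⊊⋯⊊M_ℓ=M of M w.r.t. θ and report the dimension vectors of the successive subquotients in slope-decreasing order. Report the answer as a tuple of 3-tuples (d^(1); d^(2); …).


Via rank(M_{q-1}∘⋯∘M_p): M ≅ I[1,1], I[1,2], I[1,3], I[3,3]^2.
μ_θ-semistable layers: μ^(1)=17; μ^(2)=13; μ^(3)=1; μ^(4)=-23

((1, 0, 0); (1, 1, 0); (1, 1, 1); (0, 0, 2))


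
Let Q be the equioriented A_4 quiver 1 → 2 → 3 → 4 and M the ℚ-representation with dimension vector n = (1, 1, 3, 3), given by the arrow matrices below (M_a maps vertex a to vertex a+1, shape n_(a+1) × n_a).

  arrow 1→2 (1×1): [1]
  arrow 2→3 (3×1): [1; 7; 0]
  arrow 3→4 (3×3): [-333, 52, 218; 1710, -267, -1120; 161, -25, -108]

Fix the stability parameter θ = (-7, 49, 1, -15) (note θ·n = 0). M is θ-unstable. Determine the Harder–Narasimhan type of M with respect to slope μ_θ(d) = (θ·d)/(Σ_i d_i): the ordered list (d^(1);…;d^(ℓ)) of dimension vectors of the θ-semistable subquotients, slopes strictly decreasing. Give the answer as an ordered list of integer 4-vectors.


Interval decomposition of M: I[1,4], I[3,4]^2.
HN type (ℓ=2): μ^(1)=35/3; μ^(2)=-7

((0, 1, 1, 1); (1, 0, 2, 2))


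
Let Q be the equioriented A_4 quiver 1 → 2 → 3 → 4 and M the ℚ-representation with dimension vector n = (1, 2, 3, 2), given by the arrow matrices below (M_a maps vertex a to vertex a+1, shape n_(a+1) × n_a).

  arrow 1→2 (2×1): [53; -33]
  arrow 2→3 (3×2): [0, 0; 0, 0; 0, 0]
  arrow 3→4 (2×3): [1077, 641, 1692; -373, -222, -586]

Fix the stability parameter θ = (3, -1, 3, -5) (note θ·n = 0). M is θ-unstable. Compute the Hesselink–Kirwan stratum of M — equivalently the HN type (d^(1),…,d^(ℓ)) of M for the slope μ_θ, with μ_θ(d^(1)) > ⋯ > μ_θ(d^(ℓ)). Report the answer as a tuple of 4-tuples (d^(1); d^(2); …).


Via rank(M_{q-1}∘⋯∘M_p): M ≅ I[1,2], I[2,2], I[3,3], I[3,4]^2.
μ_θ-semistable layers: μ^(1)=3; μ^(2)=1; μ^(3)=-1

((0, 0, 1, 0); (1, 1, 0, 0); (0, 1, 2, 2))
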